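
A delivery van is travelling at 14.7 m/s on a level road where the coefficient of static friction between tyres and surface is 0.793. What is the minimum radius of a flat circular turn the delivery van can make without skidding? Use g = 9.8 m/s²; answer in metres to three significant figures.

27.8 m

At the limit, μ_s m g = m v²/r, so r_min = v²/(μ_s g) = (14.7)²/(0.793 × 9.8) = 216.1/7.771 = 27.81 m.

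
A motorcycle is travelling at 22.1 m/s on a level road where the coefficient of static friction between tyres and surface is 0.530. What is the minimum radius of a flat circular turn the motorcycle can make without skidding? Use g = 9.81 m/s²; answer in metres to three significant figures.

At the limit, μ_s m g = m v²/r, so r_min = v²/(μ_s g) = (22.1)²/(0.530 × 9.81) = 488.4/5.199 = 93.94 m.

93.9 m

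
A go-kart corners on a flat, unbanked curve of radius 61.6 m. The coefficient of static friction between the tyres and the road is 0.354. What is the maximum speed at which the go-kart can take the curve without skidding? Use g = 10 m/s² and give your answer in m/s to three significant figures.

14.8 m/s

Friction provides the centripetal force on a flat curve. At maximum speed it is at its limiting value: μ_s m g = m v²/r.
Mass cancels: v_max = √(μ_s g r) = √(0.354 × 10.0 × 61.6) = √218.1 = 14.77 m/s.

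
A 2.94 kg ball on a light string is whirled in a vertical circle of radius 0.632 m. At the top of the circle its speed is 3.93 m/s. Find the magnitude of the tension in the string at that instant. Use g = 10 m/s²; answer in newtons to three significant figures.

At the top, both T and the weight mg point inward (toward the centre), so T + mg = mv²/r.
T = m(v²/r − g) = 2.94 × ((3.93)²/0.632 − 10.0) = 2.94 × (24.44 − 10.0) = 2.94 × 14.44 = 42.45 N.

42.4 N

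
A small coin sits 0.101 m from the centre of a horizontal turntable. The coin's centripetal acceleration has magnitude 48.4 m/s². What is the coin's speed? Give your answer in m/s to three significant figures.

2.21 m/s

a_c = v²/r ⇒ v = √(a_c · r) = √(48.4 × 0.101) = √4.888 = 2.211 m/s.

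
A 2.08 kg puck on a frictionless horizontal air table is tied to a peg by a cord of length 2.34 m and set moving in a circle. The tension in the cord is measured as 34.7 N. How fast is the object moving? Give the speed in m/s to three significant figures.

6.25 m/s

T = m v²/r ⇒ v = √(T r / m) = √(34.7 × 2.34 / 2.08) = √39.04 = 6.248 m/s.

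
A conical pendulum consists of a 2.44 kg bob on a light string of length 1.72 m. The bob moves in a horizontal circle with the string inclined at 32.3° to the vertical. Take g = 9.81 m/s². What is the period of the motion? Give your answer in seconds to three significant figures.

2.42 s

r = L sinθ = 0.9191 m. From T sinθ = mω²r and T cosθ = mg: tanθ = ω²r/g, so ω² = g tanθ / r = g/(L cosθ).
ω = √(g/(L cosθ)) = √(9.81/(1.72 × 0.8453)) = √6.748 = 2.598 rad/s.
Period = 2π/ω = 2.419 s.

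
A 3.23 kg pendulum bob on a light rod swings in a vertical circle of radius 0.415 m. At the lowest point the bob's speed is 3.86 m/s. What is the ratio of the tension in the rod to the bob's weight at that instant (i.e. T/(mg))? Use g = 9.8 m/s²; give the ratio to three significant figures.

At the bottom, T − mg = mv²/r, so T = m(v²/r + g) and T/(mg) = v²/(rg) + 1 = (3.86)²/(0.415 × 9.8) + 1 = 3.664 + 1 = 4.664.

4.66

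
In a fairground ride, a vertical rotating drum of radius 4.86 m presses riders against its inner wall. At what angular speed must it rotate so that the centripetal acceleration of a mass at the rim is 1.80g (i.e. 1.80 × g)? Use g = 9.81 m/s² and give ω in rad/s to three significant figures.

1.91 rad/s

Centripetal acceleration a_c = ω²r. Setting ω²r = 1.80g:
ω = √(1.80g / r) = √(1.80 × 9.81 / 4.86) = √3.633 = 1.906 rad/s.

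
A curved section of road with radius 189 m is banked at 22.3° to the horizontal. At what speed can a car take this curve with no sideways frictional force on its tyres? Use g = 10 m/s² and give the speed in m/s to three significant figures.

27.8 m/s

On a frictionless banked curve, N sinθ = mv²/r and N cosθ = mg, so tanθ = v²/(rg).
v = √(r g tanθ) = √(189 × 10.0 × tan 22.3°) = √(189 × 10.0 × 0.4101) = √775.1 = 27.84 m/s.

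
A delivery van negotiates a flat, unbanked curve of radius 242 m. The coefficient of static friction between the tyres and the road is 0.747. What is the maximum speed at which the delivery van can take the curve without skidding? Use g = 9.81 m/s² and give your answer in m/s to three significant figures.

42.1 m/s

On a flat curve, static friction is the only horizontal force, so it must supply the full centripetal force: μ_s m g = m v²/r.
Mass cancels: v_max = √(μ_s g r) = √(0.747 × 9.81 × 242) = √1773 = 42.11 m/s.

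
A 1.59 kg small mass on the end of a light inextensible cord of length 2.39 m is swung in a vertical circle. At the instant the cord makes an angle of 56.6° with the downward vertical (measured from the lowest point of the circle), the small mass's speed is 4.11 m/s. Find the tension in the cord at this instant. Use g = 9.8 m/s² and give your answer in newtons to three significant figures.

Take the radial direction toward the centre of the circle as positive. The component of the weight along the string toward the centre is −mg cos φ (φ measured from the bottom), so Newton's second law along the string gives T − mg cos φ = m v²/r.
cos 56.6° = 0.5505, so T = m(v²/r + g cos φ) = 1.59 × ((4.11)²/2.39 + 9.8 × 0.5505) = 1.59 × (7.068 + (5.395)) = 1.59 × 12.46 = 19.82 N.

19.8 N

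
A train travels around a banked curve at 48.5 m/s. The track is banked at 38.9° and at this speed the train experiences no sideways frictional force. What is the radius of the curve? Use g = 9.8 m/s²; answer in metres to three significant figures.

297 m

Frictionless banking: tanθ = v²/(rg), so r = v²/(g tanθ).
r = (48.5)²/(9.8 × tan 38.9°) = 2352/(9.8 × 0.8069) = 2352/7.908 = 297.5 m.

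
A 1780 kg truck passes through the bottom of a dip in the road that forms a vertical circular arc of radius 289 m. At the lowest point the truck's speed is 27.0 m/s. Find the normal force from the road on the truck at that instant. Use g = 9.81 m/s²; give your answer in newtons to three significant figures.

22000 N

At the lowest point, N points up (toward the centre) and the weight mg points down (away from the centre), so the net inward force is N − mg = mv²/r.
N = m(v²/r + g) = 1780 × ((27.0)²/289 + 9.81) = 1780 × (2.522 + 9.81) = 1780 × 12.33 = 21950 N.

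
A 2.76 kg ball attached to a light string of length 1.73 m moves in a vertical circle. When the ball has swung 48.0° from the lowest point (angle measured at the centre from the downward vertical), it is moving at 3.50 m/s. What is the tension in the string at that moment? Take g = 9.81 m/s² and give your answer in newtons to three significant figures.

37.7 N

Take the radial direction toward the centre of the circle as positive. The component of the weight along the string toward the centre is −mg cos φ (φ measured from the bottom), so Newton's second law along the string gives T − mg cos φ = m v²/r.
cos 48.0° = 0.6691, so T = m(v²/r + g cos φ) = 2.76 × ((3.50)²/1.73 + 9.81 × 0.6691) = 2.76 × (7.081 + (6.564)) = 2.76 × 13.65 = 37.66 N.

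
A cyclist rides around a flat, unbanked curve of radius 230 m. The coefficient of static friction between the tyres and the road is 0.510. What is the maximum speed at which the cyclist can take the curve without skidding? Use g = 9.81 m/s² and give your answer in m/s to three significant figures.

On a flat curve, static friction is the only horizontal force, so it must supply the full centripetal force: μ_s m g = m v²/r.
Mass cancels: v_max = √(μ_s g r) = √(0.510 × 9.81 × 230) = √1151 = 33.92 m/s.

33.9 m/s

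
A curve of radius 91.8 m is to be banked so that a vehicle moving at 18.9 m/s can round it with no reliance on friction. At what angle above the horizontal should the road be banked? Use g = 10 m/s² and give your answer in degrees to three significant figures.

21.3°

For a frictionless banked turn: horizontally N sinθ = mv²/r and vertically N cosθ = mg.
Dividing: tanθ = v²/(r g) = (18.9)²/(91.8 × 10.0) = 357.2/918.0 = 0.3891.
θ = arctan(0.3891) = 21.26°.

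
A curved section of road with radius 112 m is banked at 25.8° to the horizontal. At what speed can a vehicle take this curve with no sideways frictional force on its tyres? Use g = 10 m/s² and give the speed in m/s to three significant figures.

On a frictionless banked curve, N sinθ = mv²/r and N cosθ = mg, so tanθ = v²/(rg).
v = √(r g tanθ) = √(112 × 10.0 × tan 25.8°) = √(112 × 10.0 × 0.4834) = √541.4 = 23.27 m/s.

23.3 m/s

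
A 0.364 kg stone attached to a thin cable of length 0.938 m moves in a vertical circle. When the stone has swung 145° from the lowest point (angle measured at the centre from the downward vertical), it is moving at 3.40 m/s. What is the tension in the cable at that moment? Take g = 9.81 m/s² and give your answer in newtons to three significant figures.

Take the radial direction toward the centre of the circle as positive. The component of the weight along the string toward the centre is −mg cos φ (φ measured from the bottom), so Newton's second law along the string gives T − mg cos φ = m v²/r.
cos 145° = -0.8192, so T = m(v²/r + g cos φ) = 0.364 × ((3.40)²/0.938 + 9.81 × -0.8192) = 0.364 × (12.32 + (-8.036)) = 0.364 × 4.288 = 1.561 N.

1.56 N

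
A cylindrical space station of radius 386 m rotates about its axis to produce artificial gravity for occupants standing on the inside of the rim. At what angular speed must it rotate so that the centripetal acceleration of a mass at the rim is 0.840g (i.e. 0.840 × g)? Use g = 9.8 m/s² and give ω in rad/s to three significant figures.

0.146 rad/s

Centripetal acceleration a_c = ω²r. Setting ω²r = 0.840g:
ω = √(0.840g / r) = √(0.840 × 9.8 / 386) = √0.02133 = 0.1460 rad/s.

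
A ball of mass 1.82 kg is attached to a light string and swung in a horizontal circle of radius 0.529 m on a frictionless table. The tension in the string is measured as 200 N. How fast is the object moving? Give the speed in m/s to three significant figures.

7.62 m/s

T = m v²/r ⇒ v = √(T r / m) = √(200 × 0.529 / 1.82) = √58.13 = 7.624 m/s.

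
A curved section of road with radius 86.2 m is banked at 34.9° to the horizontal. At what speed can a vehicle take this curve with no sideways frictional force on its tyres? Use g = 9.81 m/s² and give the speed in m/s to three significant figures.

On a frictionless banked curve, N sinθ = mv²/r and N cosθ = mg, so tanθ = v²/(rg).
v = √(r g tanθ) = √(86.2 × 9.81 × tan 34.9°) = √(86.2 × 9.81 × 0.6976) = √589.9 = 24.29 m/s.

24.3 m/s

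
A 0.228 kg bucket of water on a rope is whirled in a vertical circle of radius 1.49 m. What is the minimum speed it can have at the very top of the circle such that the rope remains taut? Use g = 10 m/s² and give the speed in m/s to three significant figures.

At the highest point the centre is directly below, so both the weight and T act inward: T + mg = mv²/r.
At minimum speed T → 0, so mg = mv_min²/r ⇒ v_min = √(g r) = √(10.0 × 1.49) = 3.860 m/s.

3.86 m/s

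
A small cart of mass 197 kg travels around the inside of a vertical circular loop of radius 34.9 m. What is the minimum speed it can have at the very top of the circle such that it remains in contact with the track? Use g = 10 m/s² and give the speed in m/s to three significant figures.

At the highest point the centre is directly below, so both the weight and N act inward: N + mg = mv²/r.
At minimum speed N → 0, so mg = mv_min²/r ⇒ v_min = √(g r) = √(10.0 × 34.9) = 18.68 m/s.

18.7 m/s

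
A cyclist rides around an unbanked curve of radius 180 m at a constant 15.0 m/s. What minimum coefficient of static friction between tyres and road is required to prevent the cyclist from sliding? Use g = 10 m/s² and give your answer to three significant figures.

Friction provides the centripetal force: μ_s m g = m v²/r, so μ_s = v²/(g r) = (15.00)²/(10.0 × 180) = 225.0/1800 = 0.1250.

0.125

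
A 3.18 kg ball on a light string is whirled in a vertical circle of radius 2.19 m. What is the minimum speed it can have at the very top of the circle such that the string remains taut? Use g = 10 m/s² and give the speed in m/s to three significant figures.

At the highest point the centre is directly below, so both the weight and T act inward: T + mg = mv²/r.
At minimum speed T → 0, so mg = mv_min²/r ⇒ v_min = √(g r) = √(10.0 × 2.19) = 4.680 m/s.

4.68 m/s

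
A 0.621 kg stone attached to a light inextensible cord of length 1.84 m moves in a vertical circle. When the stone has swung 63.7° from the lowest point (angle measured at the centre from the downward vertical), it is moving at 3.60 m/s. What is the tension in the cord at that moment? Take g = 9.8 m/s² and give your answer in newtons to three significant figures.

Take the radial direction toward the centre of the circle as positive. The component of the weight along the string toward the centre is −mg cos φ (φ measured from the bottom), so Newton's second law along the string gives T − mg cos φ = m v²/r.
cos 63.7° = 0.4431, so T = m(v²/r + g cos φ) = 0.621 × ((3.60)²/1.84 + 9.8 × 0.4431) = 0.621 × (7.043 + (4.342)) = 0.621 × 11.39 = 7.070 N.

7.07 N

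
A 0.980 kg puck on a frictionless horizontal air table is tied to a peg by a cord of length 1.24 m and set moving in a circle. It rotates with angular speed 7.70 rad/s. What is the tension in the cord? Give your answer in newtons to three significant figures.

72.0 N

v = ωr = 7.70 × 1.24 = 9.548 m/s.
The tension is the only horizontal force, so it supplies the full centripetal force: T = m v²/r = 0.980 × (9.548)²/1.24 = 0.980 × 91.16/1.24 = 72.05 N.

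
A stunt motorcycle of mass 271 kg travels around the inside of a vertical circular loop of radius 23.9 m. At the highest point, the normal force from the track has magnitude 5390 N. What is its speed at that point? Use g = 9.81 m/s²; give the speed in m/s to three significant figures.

26.6 m/s

At the top, N + mg = mv²/r, so v = √(r(N/m + g)) = √(23.9 × (5390/271 + 9.81)) = √(23.9 × 29.70) = √709.8 = 26.64 m/s.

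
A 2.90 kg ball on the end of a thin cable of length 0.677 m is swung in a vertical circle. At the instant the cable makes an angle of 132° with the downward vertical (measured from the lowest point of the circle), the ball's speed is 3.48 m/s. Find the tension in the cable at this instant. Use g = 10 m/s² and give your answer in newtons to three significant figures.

32.5 N

Take the radial direction toward the centre of the circle as positive. The component of the weight along the string toward the centre is −mg cos φ (φ measured from the bottom), so Newton's second law along the string gives T − mg cos φ = m v²/r.
cos 132° = -0.6691, so T = m(v²/r + g cos φ) = 2.90 × ((3.48)²/0.677 + 10.0 × -0.6691) = 2.90 × (17.89 + (-6.691)) = 2.90 × 11.20 = 32.47 N.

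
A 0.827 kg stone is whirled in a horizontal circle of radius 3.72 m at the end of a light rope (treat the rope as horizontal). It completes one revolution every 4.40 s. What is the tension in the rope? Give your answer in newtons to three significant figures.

6.27 N

v = 2πr/T = 2π × 3.72/4.40 = 5.312 m/s.
The tension is the only horizontal force, so it supplies the full centripetal force: T = m v²/r = 0.827 × (5.312)²/3.72 = 0.827 × 28.22/3.72 = 6.273 N.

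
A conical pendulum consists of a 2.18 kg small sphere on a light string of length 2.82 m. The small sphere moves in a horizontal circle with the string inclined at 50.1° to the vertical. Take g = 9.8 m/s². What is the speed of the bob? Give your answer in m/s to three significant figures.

The radius of the circle is r = L sinθ = 2.82 × sin 50.1° = 2.163 m.
Horizontally T sinθ = mv²/r and vertically T cosθ = mg, so tanθ = v²/(rg).
v = √(r g tanθ) = √(2.163 × 9.8 × 1.196) = √25.36 = 5.036 m/s.

5.04 m/s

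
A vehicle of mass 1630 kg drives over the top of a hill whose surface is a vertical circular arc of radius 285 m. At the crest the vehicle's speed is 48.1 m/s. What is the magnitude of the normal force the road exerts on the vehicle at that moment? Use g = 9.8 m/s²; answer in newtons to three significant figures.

At the crest the centripetal acceleration points downward (toward the centre of the arc), so mg − N = mv²/r.
N = m(g − v²/r) = 1630 × (9.8 − (48.1)²/285) = 1630 × (9.8 − 8.118) = 1630 × 1.682 = 2742 N.

2740 N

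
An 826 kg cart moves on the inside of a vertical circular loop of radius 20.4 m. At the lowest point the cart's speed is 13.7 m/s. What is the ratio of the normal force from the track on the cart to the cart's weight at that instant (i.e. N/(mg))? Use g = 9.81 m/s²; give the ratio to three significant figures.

1.94

At the bottom, N − mg = mv²/r, so N = m(v²/r + g) and N/(mg) = v²/(rg) + 1 = (13.7)²/(20.4 × 9.81) + 1 = 0.9379 + 1 = 1.938.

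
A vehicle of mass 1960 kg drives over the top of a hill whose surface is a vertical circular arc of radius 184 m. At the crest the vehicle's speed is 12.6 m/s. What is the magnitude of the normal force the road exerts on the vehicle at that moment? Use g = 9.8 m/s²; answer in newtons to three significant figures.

At the crest the centripetal acceleration points downward (toward the centre of the arc), so mg − N = mv²/r.
N = m(g − v²/r) = 1960 × (9.8 − (12.6)²/184) = 1960 × (9.8 − 0.8628) = 1960 × 8.937 = 17520 N.

17500 N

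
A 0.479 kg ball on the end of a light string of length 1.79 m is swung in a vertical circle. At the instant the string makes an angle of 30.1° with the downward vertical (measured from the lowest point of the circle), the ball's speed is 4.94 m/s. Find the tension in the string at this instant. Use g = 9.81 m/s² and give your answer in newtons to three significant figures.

Take the radial direction toward the centre of the circle as positive. The component of the weight along the string toward the centre is −mg cos φ (φ measured from the bottom), so Newton's second law along the string gives T − mg cos φ = m v²/r.
cos 30.1° = 0.8652, so T = m(v²/r + g cos φ) = 0.479 × ((4.94)²/1.79 + 9.81 × 0.8652) = 0.479 × (13.63 + (8.487)) = 0.479 × 22.12 = 10.60 N.

10.6 N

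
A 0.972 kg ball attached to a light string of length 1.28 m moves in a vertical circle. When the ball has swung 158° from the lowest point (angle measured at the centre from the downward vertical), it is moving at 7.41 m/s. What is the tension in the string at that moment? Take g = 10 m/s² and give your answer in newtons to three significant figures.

32.7 N

Take the radial direction toward the centre of the circle as positive. The component of the weight along the string toward the centre is −mg cos φ (φ measured from the bottom), so Newton's second law along the string gives T − mg cos φ = m v²/r.
cos 158° = -0.9272, so T = m(v²/r + g cos φ) = 0.972 × ((7.41)²/1.28 + 10.0 × -0.9272) = 0.972 × (42.90 + (-9.272)) = 0.972 × 33.63 = 32.68 N.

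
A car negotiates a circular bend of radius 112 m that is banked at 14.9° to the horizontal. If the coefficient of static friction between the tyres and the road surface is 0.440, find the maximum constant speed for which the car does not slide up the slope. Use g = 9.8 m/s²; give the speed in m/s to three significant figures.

29.6 m/s

At the maximum speed, friction acts down the slope at its limiting value f = μN. Radially (horizontal, toward centre): N sinθ + μN cosθ = mv²/r. Vertically: N cosθ − μN sinθ = mg.
Dividing: v² = r g (sinθ + μcosθ)/(cosθ − μsinθ).
sinθ + μcosθ = 0.2571 + 0.440×0.9664 = 0.6823; cosθ − μsinθ = 0.9664 − 0.440×0.2571 = 0.8532.
v² = 112 × 9.8 × 0.6823/0.8532 = 877.8 m²/s², so v = 29.63 m/s.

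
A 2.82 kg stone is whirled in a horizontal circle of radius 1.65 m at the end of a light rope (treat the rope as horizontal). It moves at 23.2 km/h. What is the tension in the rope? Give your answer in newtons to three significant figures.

71.0 N

v = 23.2 km/h = 23.2/3.6 = 6.444 m/s.
The tension is the only horizontal force, so it supplies the full centripetal force: T = m v²/r = 2.82 × (6.444)²/1.65 = 2.82 × 41.53/1.65 = 70.98 N.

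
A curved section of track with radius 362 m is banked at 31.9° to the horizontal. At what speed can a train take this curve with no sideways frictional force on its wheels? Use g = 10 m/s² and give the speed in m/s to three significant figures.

On a frictionless banked curve, N sinθ = mv²/r and N cosθ = mg, so tanθ = v²/(rg).
v = √(r g tanθ) = √(362 × 10.0 × tan 31.9°) = √(362 × 10.0 × 0.6224) = √2253 = 47.47 m/s.

47.5 m/s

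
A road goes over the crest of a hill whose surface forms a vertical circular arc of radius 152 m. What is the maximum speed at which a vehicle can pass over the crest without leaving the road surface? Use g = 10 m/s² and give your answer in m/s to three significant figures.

39.0 m/s

At the crest the centre of the circle is below the vehicle, so the net downward (centripetal) force is mg − N = mv²/r.
The vehicle leaves the road when N → 0, giving v_max = √(g r) = √(10.0 × 152) = 38.99 m/s.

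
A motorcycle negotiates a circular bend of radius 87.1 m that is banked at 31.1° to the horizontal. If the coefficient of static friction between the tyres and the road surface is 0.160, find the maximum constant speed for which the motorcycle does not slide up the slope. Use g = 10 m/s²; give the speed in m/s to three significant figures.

At the maximum speed, friction acts down the slope at its limiting value f = μN. Radially (horizontal, toward centre): N sinθ + μN cosθ = mv²/r. Vertically: N cosθ − μN sinθ = mg.
Dividing: v² = r g (sinθ + μcosθ)/(cosθ − μsinθ).
sinθ + μcosθ = 0.5165 + 0.160×0.8563 = 0.6535; cosθ − μsinθ = 0.8563 − 0.160×0.5165 = 0.7736.
v² = 87.1 × 10.0 × 0.6535/0.7736 = 735.8 m²/s², so v = 27.13 m/s.

27.1 m/s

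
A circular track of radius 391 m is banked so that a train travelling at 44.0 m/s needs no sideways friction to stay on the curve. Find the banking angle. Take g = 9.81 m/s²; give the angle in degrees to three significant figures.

26.8°

With no friction, the horizontal component of the normal force provides the centripetal force: N sinθ = mv²/r, while N cosθ = mg vertically.
Dividing: tanθ = v²/(r g) = (44.0)²/(391 × 9.81) = 1936/3836 = 0.5047.
θ = arctan(0.5047) = 26.78°.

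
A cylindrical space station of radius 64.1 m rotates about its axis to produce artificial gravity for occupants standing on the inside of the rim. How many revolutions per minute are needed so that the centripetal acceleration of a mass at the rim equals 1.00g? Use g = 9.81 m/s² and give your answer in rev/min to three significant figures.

Require ω²r = 1.00g, so ω = √(1.00 × 9.81/64.1) = 0.3912 rad/s.
In rev/min: ω × 60/(2π) = 0.3912 × 60/(2π) = 3.736 rev/min.

3.74 rev/min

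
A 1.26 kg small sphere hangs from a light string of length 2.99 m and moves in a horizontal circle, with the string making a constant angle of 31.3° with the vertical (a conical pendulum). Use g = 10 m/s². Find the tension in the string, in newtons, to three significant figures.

14.7 N

Vertically the bob has no acceleration, so T cosθ = mg.
T = mg/cosθ = 1.26 × 10.0 / cos 31.3° = 12.60/0.8545 = 14.75 N.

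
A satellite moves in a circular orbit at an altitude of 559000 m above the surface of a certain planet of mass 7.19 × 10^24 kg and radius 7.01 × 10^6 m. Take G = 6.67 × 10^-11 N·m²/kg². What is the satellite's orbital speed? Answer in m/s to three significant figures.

7960 m/s

Orbital radius r = R + h = 7.01 × 10^6 + 559000 = 7.569 × 10^6 m.
Gravity supplies the centripetal force: G M m / r² = m v² / r, so v = √(GM/r).
v = √(6.67 × 10^-11 × 7.19 × 10^24 / 7.569 × 10^6) = √(6.336 × 10^7) = 7960 m/s.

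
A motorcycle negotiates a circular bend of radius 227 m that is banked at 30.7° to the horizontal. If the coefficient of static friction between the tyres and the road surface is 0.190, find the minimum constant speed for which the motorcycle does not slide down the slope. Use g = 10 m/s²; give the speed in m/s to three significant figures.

28.7 m/s

At the minimum speed, friction acts up the slope at its limiting value f = μN. Radially (horizontal, toward centre): N sinθ − μN cosθ = mv²/r. Vertically: N cosθ + μN sinθ = mg.
Dividing: v² = r g (sinθ − μcosθ)/(cosθ + μsinθ).
sinθ − μcosθ = 0.5105 − 0.190×0.8599 = 0.3472; cosθ + μsinθ = 0.8599 + 0.190×0.5105 = 0.9569.
v² = 227 × 10.0 × 0.3472/0.9569 = 823.6 m²/s², so v = 28.70 m/s.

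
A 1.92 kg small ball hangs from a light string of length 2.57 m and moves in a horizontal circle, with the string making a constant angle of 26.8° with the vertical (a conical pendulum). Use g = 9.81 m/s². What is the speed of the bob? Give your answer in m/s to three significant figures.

2.40 m/s

The radius of the circle is r = L sinθ = 2.57 × sin 26.8° = 1.159 m.
Horizontally T sinθ = mv²/r and vertically T cosθ = mg, so tanθ = v²/(rg).
v = √(r g tanθ) = √(1.159 × 9.81 × 0.5051) = √5.742 = 2.396 m/s.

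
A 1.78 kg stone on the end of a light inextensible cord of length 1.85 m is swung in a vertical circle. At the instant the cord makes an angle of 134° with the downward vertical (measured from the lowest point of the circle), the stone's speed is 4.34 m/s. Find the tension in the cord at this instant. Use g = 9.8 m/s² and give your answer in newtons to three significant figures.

6.01 N

Take the radial direction toward the centre of the circle as positive. The component of the weight along the string toward the centre is −mg cos φ (φ measured from the bottom), so Newton's second law along the string gives T − mg cos φ = m v²/r.
cos 134° = -0.6947, so T = m(v²/r + g cos φ) = 1.78 × ((4.34)²/1.85 + 9.8 × -0.6947) = 1.78 × (10.18 + (-6.808)) = 1.78 × 3.374 = 6.005 N.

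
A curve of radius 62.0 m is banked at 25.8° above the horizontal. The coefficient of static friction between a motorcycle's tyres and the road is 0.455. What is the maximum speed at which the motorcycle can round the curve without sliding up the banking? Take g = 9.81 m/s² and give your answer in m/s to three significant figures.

At the maximum speed, friction acts down the slope at its limiting value f = μN. Radially (horizontal, toward centre): N sinθ + μN cosθ = mv²/r. Vertically: N cosθ − μN sinθ = mg.
Dividing: v² = r g (sinθ + μcosθ)/(cosθ − μsinθ).
sinθ + μcosθ = 0.4352 + 0.455×0.9003 = 0.8449; cosθ − μsinθ = 0.9003 − 0.455×0.4352 = 0.7023.
v² = 62.0 × 9.81 × 0.8449/0.7023 = 731.7 m²/s², so v = 27.05 m/s.

27.1 m/s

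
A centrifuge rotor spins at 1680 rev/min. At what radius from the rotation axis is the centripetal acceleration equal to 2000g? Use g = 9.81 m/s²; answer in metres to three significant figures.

ω = 1680 rev/min × 2π/60 = 175.9 rad/s.
a_c = ω²r = 2000g ⇒ r = 2000 × 9.81 / (175.9)² = 19620/30950 = 0.6339 m.

0.634 m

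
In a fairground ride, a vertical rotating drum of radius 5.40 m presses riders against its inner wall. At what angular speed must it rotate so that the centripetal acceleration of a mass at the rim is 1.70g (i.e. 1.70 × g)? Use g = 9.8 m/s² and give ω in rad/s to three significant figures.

Centripetal acceleration a_c = ω²r. Setting ω²r = 1.70g:
ω = √(1.70g / r) = √(1.70 × 9.8 / 5.40) = √3.085 = 1.756 rad/s.

1.76 rad/s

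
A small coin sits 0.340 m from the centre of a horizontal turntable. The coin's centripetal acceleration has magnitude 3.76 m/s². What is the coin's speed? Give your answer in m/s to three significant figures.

1.13 m/s

a_c = v²/r ⇒ v = √(a_c · r) = √(3.76 × 0.340) = √1.278 = 1.131 m/s.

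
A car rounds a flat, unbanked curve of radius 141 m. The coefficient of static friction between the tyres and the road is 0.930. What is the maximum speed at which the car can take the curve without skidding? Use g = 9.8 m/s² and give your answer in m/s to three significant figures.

Friction provides the centripetal force on a flat curve. At maximum speed it is at its limiting value: μ_s m g = m v²/r.
Mass cancels: v_max = √(μ_s g r) = √(0.930 × 9.8 × 141) = √1285 = 35.85 m/s.

35.8 m/s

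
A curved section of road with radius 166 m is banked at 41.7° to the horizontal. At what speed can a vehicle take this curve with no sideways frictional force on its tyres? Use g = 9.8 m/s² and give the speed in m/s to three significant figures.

38.1 m/s

On a frictionless banked curve, N sinθ = mv²/r and N cosθ = mg, so tanθ = v²/(rg).
v = √(r g tanθ) = √(166 × 9.8 × tan 41.7°) = √(166 × 9.8 × 0.8910) = √1449 = 38.07 m/s.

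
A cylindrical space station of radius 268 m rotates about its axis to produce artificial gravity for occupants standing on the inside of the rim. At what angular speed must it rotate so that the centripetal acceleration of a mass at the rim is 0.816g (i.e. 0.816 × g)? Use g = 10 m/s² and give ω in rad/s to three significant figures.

0.174 rad/s

Centripetal acceleration a_c = ω²r. Setting ω²r = 0.816g:
ω = √(0.816g / r) = √(0.816 × 10.0 / 268) = √0.03045 = 0.1745 rad/s.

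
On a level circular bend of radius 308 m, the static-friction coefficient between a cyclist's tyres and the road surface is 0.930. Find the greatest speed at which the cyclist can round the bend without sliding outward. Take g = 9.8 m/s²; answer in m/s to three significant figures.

On a flat curve, static friction is the only horizontal force, so it must supply the full centripetal force: μ_s m g = m v²/r.
Mass cancels: v_max = √(μ_s g r) = √(0.930 × 9.8 × 308) = √2807 = 52.98 m/s.

53.0 m/s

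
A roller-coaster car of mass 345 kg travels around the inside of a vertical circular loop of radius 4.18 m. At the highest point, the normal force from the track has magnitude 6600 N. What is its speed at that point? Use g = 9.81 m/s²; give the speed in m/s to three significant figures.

11.0 m/s

At the top, N + mg = mv²/r, so v = √(r(N/m + g)) = √(4.18 × (6600/345 + 9.81)) = √(4.18 × 28.94) = √121.0 = 11.00 m/s.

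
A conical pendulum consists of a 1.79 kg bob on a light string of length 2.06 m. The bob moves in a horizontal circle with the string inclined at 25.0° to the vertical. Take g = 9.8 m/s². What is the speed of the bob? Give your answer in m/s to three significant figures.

The radius of the circle is r = L sinθ = 2.06 × sin 25.0° = 0.8706 m.
Horizontally T sinθ = mv²/r and vertically T cosθ = mg, so tanθ = v²/(rg).
v = √(r g tanθ) = √(0.8706 × 9.8 × 0.4663) = √3.978 = 1.995 m/s.

1.99 m/s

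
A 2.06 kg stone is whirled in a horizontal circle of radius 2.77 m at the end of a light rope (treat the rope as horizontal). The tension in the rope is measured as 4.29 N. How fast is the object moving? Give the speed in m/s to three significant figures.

2.40 m/s

T = m v²/r ⇒ v = √(T r / m) = √(4.29 × 2.77 / 2.06) = √5.769 = 2.402 m/s.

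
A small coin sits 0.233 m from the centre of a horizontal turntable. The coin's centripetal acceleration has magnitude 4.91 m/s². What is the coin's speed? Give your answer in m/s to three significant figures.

1.07 m/s

a_c = v²/r ⇒ v = √(a_c · r) = √(4.91 × 0.233) = √1.144 = 1.070 m/s.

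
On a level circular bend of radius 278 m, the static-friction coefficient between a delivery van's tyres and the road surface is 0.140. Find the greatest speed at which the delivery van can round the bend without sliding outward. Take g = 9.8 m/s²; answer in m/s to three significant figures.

19.5 m/s

On a flat curve, static friction is the only horizontal force, so it must supply the full centripetal force: μ_s m g = m v²/r.
Mass cancels: v_max = √(μ_s g r) = √(0.140 × 9.8 × 278) = √381.4 = 19.53 m/s.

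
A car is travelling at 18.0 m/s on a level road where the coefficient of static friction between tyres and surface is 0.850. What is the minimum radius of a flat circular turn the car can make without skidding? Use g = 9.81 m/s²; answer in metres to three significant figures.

At the limit, μ_s m g = m v²/r, so r_min = v²/(μ_s g) = (18.0)²/(0.850 × 9.81) = 324.0/8.338 = 38.86 m.

38.9 m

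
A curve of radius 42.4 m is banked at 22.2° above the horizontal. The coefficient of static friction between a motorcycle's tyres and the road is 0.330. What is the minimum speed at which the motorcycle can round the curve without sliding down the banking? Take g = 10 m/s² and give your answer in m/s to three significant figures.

5.40 m/s

At the minimum speed, friction acts up the slope at its limiting value f = μN. Radially (horizontal, toward centre): N sinθ − μN cosθ = mv²/r. Vertically: N cosθ + μN sinθ = mg.
Dividing: v² = r g (sinθ − μcosθ)/(cosθ + μsinθ).
sinθ − μcosθ = 0.3778 − 0.330×0.9259 = 0.07230; cosθ + μsinθ = 0.9259 + 0.330×0.3778 = 1.051.
v² = 42.4 × 10.0 × 0.07230/1.051 = 29.18 m²/s², so v = 5.402 m/s.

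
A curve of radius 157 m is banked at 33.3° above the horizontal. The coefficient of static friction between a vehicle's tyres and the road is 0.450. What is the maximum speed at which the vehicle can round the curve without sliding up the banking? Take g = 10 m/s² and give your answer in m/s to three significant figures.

49.7 m/s

At the maximum speed, friction acts down the slope at its limiting value f = μN. Radially (horizontal, toward centre): N sinθ + μN cosθ = mv²/r. Vertically: N cosθ − μN sinθ = mg.
Dividing: v² = r g (sinθ + μcosθ)/(cosθ − μsinθ).
sinθ + μcosθ = 0.5490 + 0.450×0.8358 = 0.9251; cosθ − μsinθ = 0.8358 − 0.450×0.5490 = 0.5887.
v² = 157 × 10.0 × 0.9251/0.5887 = 2467 m²/s², so v = 49.67 m/s.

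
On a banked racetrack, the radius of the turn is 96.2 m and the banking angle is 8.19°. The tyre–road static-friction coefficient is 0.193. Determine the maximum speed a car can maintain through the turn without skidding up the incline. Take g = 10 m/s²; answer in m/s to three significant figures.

18.3 m/s

At the maximum speed, friction acts down the slope at its limiting value f = μN. Radially (horizontal, toward centre): N sinθ + μN cosθ = mv²/r. Vertically: N cosθ − μN sinθ = mg.
Dividing: v² = r g (sinθ + μcosθ)/(cosθ − μsinθ).
sinθ + μcosθ = 0.1425 + 0.193×0.9898 = 0.3335; cosθ − μsinθ = 0.9898 − 0.193×0.1425 = 0.9623.
v² = 96.2 × 10.0 × 0.3335/0.9623 = 333.4 m²/s², so v = 18.26 m/s.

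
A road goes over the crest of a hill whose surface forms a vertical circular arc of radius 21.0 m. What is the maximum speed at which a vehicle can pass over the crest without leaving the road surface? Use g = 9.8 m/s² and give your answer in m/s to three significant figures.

At the crest the centre of the circle is below the vehicle, so the net downward (centripetal) force is mg − N = mv²/r.
The vehicle leaves the road when N → 0, giving v_max = √(g r) = √(9.8 × 21.0) = 14.35 m/s.

14.3 m/s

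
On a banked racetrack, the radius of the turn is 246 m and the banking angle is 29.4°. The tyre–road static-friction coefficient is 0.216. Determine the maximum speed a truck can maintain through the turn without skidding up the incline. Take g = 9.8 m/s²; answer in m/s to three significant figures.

46.3 m/s

At the maximum speed, friction acts down the slope at its limiting value f = μN. Radially (horizontal, toward centre): N sinθ + μN cosθ = mv²/r. Vertically: N cosθ − μN sinθ = mg.
Dividing: v² = r g (sinθ + μcosθ)/(cosθ − μsinθ).
sinθ + μcosθ = 0.4909 + 0.216×0.8712 = 0.6791; cosθ − μsinθ = 0.8712 − 0.216×0.4909 = 0.7652.
v² = 246 × 9.8 × 0.6791/0.7652 = 2140 m²/s², so v = 46.26 m/s.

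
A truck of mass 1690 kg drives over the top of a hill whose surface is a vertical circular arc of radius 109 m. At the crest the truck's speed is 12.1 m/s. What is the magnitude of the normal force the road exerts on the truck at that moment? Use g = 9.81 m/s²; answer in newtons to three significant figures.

14300 N

At the crest the centripetal acceleration points downward (toward the centre of the arc), so mg − N = mv²/r.
N = m(g − v²/r) = 1690 × (9.81 − (12.1)²/109) = 1690 × (9.81 − 1.343) = 1690 × 8.467 = 14310 N.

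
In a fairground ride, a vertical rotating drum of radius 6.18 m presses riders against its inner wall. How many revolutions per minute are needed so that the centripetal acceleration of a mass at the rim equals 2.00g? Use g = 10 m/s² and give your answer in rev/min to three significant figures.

17.2 rev/min

Require ω²r = 2.00g, so ω = √(2.00 × 10.0/6.18) = 1.799 rad/s.
In rev/min: ω × 60/(2π) = 1.799 × 60/(2π) = 17.18 rev/min.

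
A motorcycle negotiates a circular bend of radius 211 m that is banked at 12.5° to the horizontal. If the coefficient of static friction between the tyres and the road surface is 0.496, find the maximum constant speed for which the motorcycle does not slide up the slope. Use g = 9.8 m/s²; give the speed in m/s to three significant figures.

At the maximum speed, friction acts down the slope at its limiting value f = μN. Radially (horizontal, toward centre): N sinθ + μN cosθ = mv²/r. Vertically: N cosθ − μN sinθ = mg.
Dividing: v² = r g (sinθ + μcosθ)/(cosθ − μsinθ).
sinθ + μcosθ = 0.2164 + 0.496×0.9763 = 0.7007; cosθ − μsinθ = 0.9763 − 0.496×0.2164 = 0.8689.
v² = 211 × 9.8 × 0.7007/0.8689 = 1667 m²/s², so v = 40.83 m/s.

40.8 m/s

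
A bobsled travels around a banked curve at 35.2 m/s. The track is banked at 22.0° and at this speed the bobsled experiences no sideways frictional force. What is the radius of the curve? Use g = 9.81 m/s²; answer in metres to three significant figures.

Frictionless banking: tanθ = v²/(rg), so r = v²/(g tanθ).
r = (35.2)²/(9.81 × tan 22.0°) = 1239/(9.81 × 0.4040) = 1239/3.963 = 312.6 m.

313 m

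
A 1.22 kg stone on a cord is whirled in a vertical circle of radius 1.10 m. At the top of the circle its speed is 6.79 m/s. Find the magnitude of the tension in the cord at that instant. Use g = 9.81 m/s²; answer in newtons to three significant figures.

At the top, both T and the weight mg point inward (toward the centre), so T + mg = mv²/r.
T = m(v²/r − g) = 1.22 × ((6.79)²/1.10 − 9.81) = 1.22 × (41.91 − 9.81) = 1.22 × 32.10 = 39.17 N.

39.2 N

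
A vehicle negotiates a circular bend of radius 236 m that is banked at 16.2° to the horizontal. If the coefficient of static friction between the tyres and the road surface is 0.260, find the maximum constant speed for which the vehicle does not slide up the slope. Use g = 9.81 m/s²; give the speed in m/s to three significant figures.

At the maximum speed, friction acts down the slope at its limiting value f = μN. Radially (horizontal, toward centre): N sinθ + μN cosθ = mv²/r. Vertically: N cosθ − μN sinθ = mg.
Dividing: v² = r g (sinθ + μcosθ)/(cosθ − μsinθ).
sinθ + μcosθ = 0.2790 + 0.260×0.9603 = 0.5287; cosθ − μsinθ = 0.9603 − 0.260×0.2790 = 0.8878.
v² = 236 × 9.81 × 0.5287/0.8878 = 1379 m²/s², so v = 37.13 m/s.

37.1 m/s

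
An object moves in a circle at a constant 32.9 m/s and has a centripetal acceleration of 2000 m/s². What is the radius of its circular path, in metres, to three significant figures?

0.541 m

a_c = v²/r ⇒ r = v²/a_c = (32.9)²/2000 = 1082/2000 = 0.5412 m.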